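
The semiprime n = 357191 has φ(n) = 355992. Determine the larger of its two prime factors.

653

φ(n) = (p−1)(q−1) = n − (p+q) + 1, so p + q = 357191 − 355992 + 1 = 1200.
p and q are the roots of t² − 1200t + 357191 = 0.
Discriminant: 1200² − 4·357191 = 1440000 − 1428764 = 11236; √11236 = 106.
q = (1200 − 106)/2 = 547, p = (1200 + 106)/2 = 653.
Check: 547 · 653 = 357191.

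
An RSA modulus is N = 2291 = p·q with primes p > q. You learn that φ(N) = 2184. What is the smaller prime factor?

29

φ(n) = (p−1)(q−1) = n − (p+q) + 1, so p + q = 2291 − 2184 + 1 = 108.
p and q are the roots of t² − 108t + 2291 = 0.
Discriminant: 108² − 4·2291 = 11664 − 9164 = 2500; √2500 = 50.
q = (108 − 50)/2 = 29, p = (108 + 50)/2 = 79.
Check: 29 · 79 = 2291.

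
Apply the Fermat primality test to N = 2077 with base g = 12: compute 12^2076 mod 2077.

560

12^1 ≡ 12 (mod 2077)
12^2 ≡ 12^2 = 144 ≡ 144 (mod 2077)
12^4 ≡ 144^2 = 20736 ≡ 2043 (mod 2077)
12^8 ≡ 2043^2 = 4173849 ≡ 1156 (mod 2077)
12^16 ≡ 1156^2 = 1336336 ≡ 825 (mod 2077)
12^32 ≡ 825^2 = 680625 ≡ 1446 (mod 2077)
12^64 ≡ 1446^2 = 2090916 ≡ 1454 (mod 2077)
12^128 ≡ 1454^2 = 2114116 ≡ 1807 (mod 2077)
12^256 ≡ 1807^2 = 3265249 ≡ 205 (mod 2077)
12^512 ≡ 205^2 = 42025 ≡ 485 (mod 2077)
12^1024 ≡ 485^2 = 235225 ≡ 524 (mod 2077)
12^2048 ≡ 524^2 = 274576 ≡ 412 (mod 2077)
2076 = 2048 + 16 + 8 + 4 in binary powers of 2.
So 12^2076 ≡ 412 · 825 · 1156 · 2043 ≡ 560 (mod 2077).
Since 560 ≠ 1, base 12 is a Fermat witness: 2077 is composite.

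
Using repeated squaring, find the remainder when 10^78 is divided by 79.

10^1 ≡ 10 (mod 79)
10^2 ≡ 10^2 = 100 ≡ 21 (mod 79)
10^4 ≡ 21^2 = 441 ≡ 46 (mod 79)
10^8 ≡ 46^2 = 2116 ≡ 62 (mod 79)
10^16 ≡ 62^2 = 3844 ≡ 52 (mod 79)
10^32 ≡ 52^2 = 2704 ≡ 18 (mod 79)
10^64 ≡ 18^2 = 324 ≡ 8 (mod 79)
78 = 64 + 8 + 4 + 2 in binary powers of 2.
So 10^78 ≡ 8 · 62 · 46 · 21 ≡ 1 (mod 79).
Since the result is 1, base 10 gives no evidence that 79 is composite.

1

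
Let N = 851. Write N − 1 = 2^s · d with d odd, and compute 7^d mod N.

851 − 1 = 850 = 2^1 · 425, so d = 425.
7^1 ≡ 7 (mod 851)
7^2 ≡ 7^2 = 49 ≡ 49 (mod 851)
7^4 ≡ 49^2 = 2401 ≡ 699 (mod 851)
7^8 ≡ 699^2 = 488601 ≡ 127 (mod 851)
7^16 ≡ 127^2 = 16129 ≡ 811 (mod 851)
7^32 ≡ 811^2 = 657721 ≡ 749 (mod 851)
7^64 ≡ 749^2 = 561001 ≡ 192 (mod 851)
7^128 ≡ 192^2 = 36864 ≡ 271 (mod 851)
7^256 ≡ 271^2 = 73441 ≡ 255 (mod 851)
425 = 256 + 128 + 32 + 8 + 1 in binary powers of 2.
So 7^425 ≡ 255 · 271 · 749 · 127 · 7 ≡ 419 (mod 851).
Squaring chain: 419; never reaches −1, so base 7 is a Miller–Rabin witness that 851 is composite.

419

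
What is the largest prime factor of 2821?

2821 = 7 · 403
403 = 13 · 31
31 is prime.
So 2821 = 7 · 13 · 31; the largest prime factor is 31.

31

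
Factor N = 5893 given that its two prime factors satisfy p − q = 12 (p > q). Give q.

71

Since p = q + 12, we have 5893 = q(q + 12), so q² + 12q − 5893 = 0.
Discriminant: 12² + 4·5893 = 144 + 23572 = 23716; √23716 = 154.
q = (−12 + 154)/2 = 71, and p = q + 12 = 83.
Check: 71 · 83 = 5893.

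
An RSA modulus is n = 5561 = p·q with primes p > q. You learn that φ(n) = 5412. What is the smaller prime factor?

67

φ(n) = (p−1)(q−1) = n − (p+q) + 1, so p + q = 5561 − 5412 + 1 = 150.
p and q are the roots of t² − 150t + 5561 = 0.
Discriminant: 150² − 4·5561 = 22500 − 22244 = 256; √256 = 16.
q = (150 − 16)/2 = 67, p = (150 + 16)/2 = 83.
Check: 67 · 83 = 5561.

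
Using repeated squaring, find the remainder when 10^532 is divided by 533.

510

10^1 ≡ 10 (mod 533)
10^2 ≡ 10^2 = 100 ≡ 100 (mod 533)
10^4 ≡ 100^2 = 10000 ≡ 406 (mod 533)
10^8 ≡ 406^2 = 164836 ≡ 139 (mod 533)
10^16 ≡ 139^2 = 19321 ≡ 133 (mod 533)
10^32 ≡ 133^2 = 17689 ≡ 100 (mod 533)
10^64 ≡ 100^2 = 10000 ≡ 406 (mod 533)
10^128 ≡ 406^2 = 164836 ≡ 139 (mod 533)
10^256 ≡ 139^2 = 19321 ≡ 133 (mod 533)
10^512 ≡ 133^2 = 17689 ≡ 100 (mod 533)
532 = 512 + 16 + 4 in binary powers of 2.
So 10^532 ≡ 100 · 133 · 406 ≡ 510 (mod 533).
Since 510 ≠ 1, base 10 is a Fermat witness: 533 is composite.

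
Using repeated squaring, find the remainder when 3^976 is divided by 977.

3^1 ≡ 3 (mod 977)
3^2 ≡ 3^2 = 9 ≡ 9 (mod 977)
3^4 ≡ 9^2 = 81 ≡ 81 (mod 977)
3^8 ≡ 81^2 = 6561 ≡ 699 (mod 977)
3^16 ≡ 699^2 = 488601 ≡ 101 (mod 977)
3^32 ≡ 101^2 = 10201 ≡ 431 (mod 977)
3^64 ≡ 431^2 = 185761 ≡ 131 (mod 977)
3^128 ≡ 131^2 = 17161 ≡ 552 (mod 977)
3^256 ≡ 552^2 = 304704 ≡ 857 (mod 977)
3^512 ≡ 857^2 = 734449 ≡ 722 (mod 977)
976 = 512 + 256 + 128 + 64 + 16 in binary powers of 2.
So 3^976 ≡ 722 · 857 · 552 · 131 · 101 ≡ 1 (mod 977).
Since the result is 1, base 3 gives no evidence that 977 is composite.

1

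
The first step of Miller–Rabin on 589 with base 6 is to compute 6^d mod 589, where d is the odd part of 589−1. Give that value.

589 − 1 = 588 = 2^2 · 147, so d = 147.
6^1 ≡ 6 (mod 589)
6^2 ≡ 6^2 = 36 ≡ 36 (mod 589)
6^4 ≡ 36^2 = 1296 ≡ 118 (mod 589)
6^8 ≡ 118^2 = 13924 ≡ 377 (mod 589)
6^16 ≡ 377^2 = 142129 ≡ 180 (mod 589)
6^32 ≡ 180^2 = 32400 ≡ 5 (mod 589)
6^64 ≡ 5^2 = 25 ≡ 25 (mod 589)
6^128 ≡ 25^2 = 625 ≡ 36 (mod 589)
147 = 128 + 16 + 2 + 1 in binary powers of 2.
So 6^147 ≡ 36 · 180 · 36 · 6 ≡ 216 (mod 589).
Squaring chain: 216 → 125; never reaches −1, so base 6 is a Miller–Rabin witness that 589 is composite.

216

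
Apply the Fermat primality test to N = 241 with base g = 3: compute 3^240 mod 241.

1

3^1 ≡ 3 (mod 241)
3^2 ≡ 3^2 = 9 ≡ 9 (mod 241)
3^4 ≡ 9^2 = 81 ≡ 81 (mod 241)
3^8 ≡ 81^2 = 6561 ≡ 54 (mod 241)
3^16 ≡ 54^2 = 2916 ≡ 24 (mod 241)
3^32 ≡ 24^2 = 576 ≡ 94 (mod 241)
3^64 ≡ 94^2 = 8836 ≡ 160 (mod 241)
3^128 ≡ 160^2 = 25600 ≡ 54 (mod 241)
240 = 128 + 64 + 32 + 16 in binary powers of 2.
So 3^240 ≡ 54 · 160 · 94 · 24 ≡ 1 (mod 241).
Since the result is 1, base 3 gives no evidence that 241 is composite.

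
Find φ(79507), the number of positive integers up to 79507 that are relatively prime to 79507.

77658

Factor: 79507 = 43^3.
φ(79507) = 43^2·(43−1) = 77658.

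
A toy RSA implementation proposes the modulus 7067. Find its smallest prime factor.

37

7067 is odd.
Digit sum 20, not divisible by 3.
Ends in 7: not divisible by 5.
7: 7067 = 7·1009 + 4
11: 7067 = 11·642 + 5
13: 7067 = 13·543 + 8
17: 7067 = 17·415 + 12
19: 7067 = 19·371 + 18
23: 7067 = 23·307 + 6
29: 7067 = 29·243 + 20
31: 7067 = 31·227 + 30
37: 7067 = 37·191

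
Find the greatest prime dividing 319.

319 = 11 · 29
29 is prime.
So 319 = 11 · 29; the largest prime factor is 29.

29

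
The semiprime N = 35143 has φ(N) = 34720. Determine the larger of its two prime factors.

311

φ(n) = (p−1)(q−1) = n − (p+q) + 1, so p + q = 35143 − 34720 + 1 = 424.
p and q are the roots of t² − 424t + 35143 = 0.
Discriminant: 424² − 4·35143 = 179776 − 140572 = 39204; √39204 = 198.
q = (424 − 198)/2 = 113, p = (424 + 198)/2 = 311.
Check: 113 · 311 = 35143.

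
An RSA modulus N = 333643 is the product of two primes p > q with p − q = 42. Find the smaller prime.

Since p = q + 42, we have 333643 = q(q + 42), so q² + 42q − 333643 = 0.
Discriminant: 42² + 4·333643 = 1764 + 1334572 = 1336336; √1336336 = 1156.
q = (−42 + 1156)/2 = 557, and p = q + 42 = 599.
Check: 557 · 599 = 333643.

557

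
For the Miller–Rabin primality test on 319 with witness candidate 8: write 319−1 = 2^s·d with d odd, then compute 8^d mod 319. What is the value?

205

319 − 1 = 318 = 2^1 · 159, so d = 159.
8^1 ≡ 8 (mod 319)
8^2 ≡ 8^2 = 64 ≡ 64 (mod 319)
8^4 ≡ 64^2 = 4096 ≡ 268 (mod 319)
8^8 ≡ 268^2 = 71824 ≡ 49 (mod 319)
8^16 ≡ 49^2 = 2401 ≡ 168 (mod 319)
8^32 ≡ 168^2 = 28224 ≡ 152 (mod 319)
8^64 ≡ 152^2 = 23104 ≡ 136 (mod 319)
8^128 ≡ 136^2 = 18496 ≡ 313 (mod 319)
159 = 128 + 16 + 8 + 4 + 2 + 1 in binary powers of 2.
So 8^159 ≡ 313 · 168 · 49 · 268 · 64 · 8 ≡ 205 (mod 319).
Squaring chain: 205; never reaches −1, so base 8 is a Miller–Rabin witness that 319 is composite.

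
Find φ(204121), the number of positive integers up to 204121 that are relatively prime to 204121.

193200

Factor: 204121 = 43 · 47 · 101.
φ(204121) = (43−1) · (47−1) · (101−1) = 42 · 46 · 100 = 193200.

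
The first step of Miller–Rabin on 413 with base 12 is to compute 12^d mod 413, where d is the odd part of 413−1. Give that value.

413 − 1 = 412 = 2^2 · 103, so d = 103.
12^1 ≡ 12 (mod 413)
12^2 ≡ 12^2 = 144 ≡ 144 (mod 413)
12^4 ≡ 144^2 = 20736 ≡ 86 (mod 413)
12^8 ≡ 86^2 = 7396 ≡ 375 (mod 413)
12^16 ≡ 375^2 = 140625 ≡ 205 (mod 413)
12^32 ≡ 205^2 = 42025 ≡ 312 (mod 413)
12^64 ≡ 312^2 = 97344 ≡ 289 (mod 413)
103 = 64 + 32 + 4 + 2 + 1 in binary powers of 2.
So 12^103 ≡ 289 · 312 · 86 · 144 · 12 ≡ 264 (mod 413).
Squaring chain: 264 → 312; never reaches −1, so base 12 is a Miller–Rabin witness that 413 is composite.

264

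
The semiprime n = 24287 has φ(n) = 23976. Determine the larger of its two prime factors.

φ(n) = (p−1)(q−1) = n − (p+q) + 1, so p + q = 24287 − 23976 + 1 = 312.
p and q are the roots of t² − 312t + 24287 = 0.
Discriminant: 312² − 4·24287 = 97344 − 97148 = 196; √196 = 14.
q = (312 − 14)/2 = 149, p = (312 + 14)/2 = 163.
Check: 149 · 163 = 24287.

163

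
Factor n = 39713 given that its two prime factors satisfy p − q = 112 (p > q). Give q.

151

Since p = q + 112, we have 39713 = q(q + 112), so q² + 112q − 39713 = 0.
Discriminant: 112² + 4·39713 = 12544 + 158852 = 171396; √171396 = 414.
q = (−112 + 414)/2 = 151, and p = q + 112 = 263.
Check: 151 · 263 = 39713.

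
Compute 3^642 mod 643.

3^1 ≡ 3 (mod 643)
3^2 ≡ 3^2 = 9 ≡ 9 (mod 643)
3^4 ≡ 9^2 = 81 ≡ 81 (mod 643)
3^8 ≡ 81^2 = 6561 ≡ 131 (mod 643)
3^16 ≡ 131^2 = 17161 ≡ 443 (mod 643)
3^32 ≡ 443^2 = 196249 ≡ 134 (mod 643)
3^64 ≡ 134^2 = 17956 ≡ 595 (mod 643)
3^128 ≡ 595^2 = 354025 ≡ 375 (mod 643)
3^256 ≡ 375^2 = 140625 ≡ 451 (mod 643)
3^512 ≡ 451^2 = 203401 ≡ 213 (mod 643)
642 = 512 + 128 + 2 in binary powers of 2.
So 3^642 ≡ 213 · 375 · 9 ≡ 1 (mod 643).
Since the result is 1, base 3 gives no evidence that 643 is composite.

1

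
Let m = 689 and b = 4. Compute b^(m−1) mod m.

4^1 ≡ 4 (mod 689)
4^2 ≡ 4^2 = 16 ≡ 16 (mod 689)
4^4 ≡ 16^2 = 256 ≡ 256 (mod 689)
4^8 ≡ 256^2 = 65536 ≡ 81 (mod 689)
4^16 ≡ 81^2 = 6561 ≡ 360 (mod 689)
4^32 ≡ 360^2 = 129600 ≡ 68 (mod 689)
4^64 ≡ 68^2 = 4624 ≡ 490 (mod 689)
4^128 ≡ 490^2 = 240100 ≡ 328 (mod 689)
4^256 ≡ 328^2 = 107584 ≡ 100 (mod 689)
4^512 ≡ 100^2 = 10000 ≡ 354 (mod 689)
688 = 512 + 128 + 32 + 16 in binary powers of 2.
So 4^688 ≡ 354 · 328 · 68 · 360 ≡ 490 (mod 689).
Since 490 ≠ 1, base 4 is a Fermat witness: 689 is composite.

490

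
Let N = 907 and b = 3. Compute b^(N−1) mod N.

3^1 ≡ 3 (mod 907)
3^2 ≡ 3^2 = 9 ≡ 9 (mod 907)
3^4 ≡ 9^2 = 81 ≡ 81 (mod 907)
3^8 ≡ 81^2 = 6561 ≡ 212 (mod 907)
3^16 ≡ 212^2 = 44944 ≡ 501 (mod 907)
3^32 ≡ 501^2 = 251001 ≡ 669 (mod 907)
3^64 ≡ 669^2 = 447561 ≡ 410 (mod 907)
3^128 ≡ 410^2 = 168100 ≡ 305 (mod 907)
3^256 ≡ 305^2 = 93025 ≡ 511 (mod 907)
3^512 ≡ 511^2 = 261121 ≡ 812 (mod 907)
906 = 512 + 256 + 128 + 8 + 2 in binary powers of 2.
So 3^906 ≡ 812 · 511 · 305 · 212 · 9 ≡ 1 (mod 907).
Since the result is 1, base 3 gives no evidence that 907 is composite.

1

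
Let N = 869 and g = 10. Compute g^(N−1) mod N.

749

10^1 ≡ 10 (mod 869)
10^2 ≡ 10^2 = 100 ≡ 100 (mod 869)
10^4 ≡ 100^2 = 10000 ≡ 441 (mod 869)
10^8 ≡ 441^2 = 194481 ≡ 694 (mod 869)
10^16 ≡ 694^2 = 481636 ≡ 210 (mod 869)
10^32 ≡ 210^2 = 44100 ≡ 650 (mod 869)
10^64 ≡ 650^2 = 422500 ≡ 166 (mod 869)
10^128 ≡ 166^2 = 27556 ≡ 617 (mod 869)
10^256 ≡ 617^2 = 380689 ≡ 67 (mod 869)
10^512 ≡ 67^2 = 4489 ≡ 144 (mod 869)
868 = 512 + 256 + 64 + 32 + 4 in binary powers of 2.
So 10^868 ≡ 144 · 67 · 166 · 650 · 441 ≡ 749 (mod 869).
Since 749 ≠ 1, base 10 is a Fermat witness: 869 is composite.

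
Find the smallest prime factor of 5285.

5285 is odd.
Digit sum 20, not divisible by 3.
Ends in 5: divisible by 5.

5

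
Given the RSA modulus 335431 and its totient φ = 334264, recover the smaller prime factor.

φ(n) = (p−1)(q−1) = n − (p+q) + 1, so p + q = 335431 − 334264 + 1 = 1168.
p and q are the roots of t² − 1168t + 335431 = 0.
Discriminant: 1168² − 4·335431 = 1364224 − 1341724 = 22500; √22500 = 150.
q = (1168 − 150)/2 = 509, p = (1168 + 150)/2 = 659.
Check: 509 · 659 = 335431.

509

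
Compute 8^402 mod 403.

8^1 ≡ 8 (mod 403)
8^2 ≡ 8^2 = 64 ≡ 64 (mod 403)
8^4 ≡ 64^2 = 4096 ≡ 66 (mod 403)
8^8 ≡ 66^2 = 4356 ≡ 326 (mod 403)
8^16 ≡ 326^2 = 106276 ≡ 287 (mod 403)
8^32 ≡ 287^2 = 82369 ≡ 157 (mod 403)
8^64 ≡ 157^2 = 24649 ≡ 66 (mod 403)
8^128 ≡ 66^2 = 4356 ≡ 326 (mod 403)
8^256 ≡ 326^2 = 106276 ≡ 287 (mod 403)
402 = 256 + 128 + 16 + 2 in binary powers of 2.
So 8^402 ≡ 287 · 326 · 287 · 64 ≡ 64 (mod 403).
Since 64 ≠ 1, base 8 is a Fermat witness: 403 is composite.

64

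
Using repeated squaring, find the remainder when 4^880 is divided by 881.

4^1 ≡ 4 (mod 881)
4^2 ≡ 4^2 = 16 ≡ 16 (mod 881)
4^4 ≡ 16^2 = 256 ≡ 256 (mod 881)
4^8 ≡ 256^2 = 65536 ≡ 342 (mod 881)
4^16 ≡ 342^2 = 116964 ≡ 672 (mod 881)
4^32 ≡ 672^2 = 451584 ≡ 512 (mod 881)
4^64 ≡ 512^2 = 262144 ≡ 487 (mod 881)
4^128 ≡ 487^2 = 237169 ≡ 180 (mod 881)
4^256 ≡ 180^2 = 32400 ≡ 684 (mod 881)
4^512 ≡ 684^2 = 467856 ≡ 45 (mod 881)
880 = 512 + 256 + 64 + 32 + 16 in binary powers of 2.
So 4^880 ≡ 45 · 684 · 487 · 512 · 672 ≡ 1 (mod 881).
Since the result is 1, base 4 gives no evidence that 881 is composite.

1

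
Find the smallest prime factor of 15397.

15397 is odd.
Digit sum 25, not divisible by 3.
Ends in 7: not divisible by 5.
7: 15397 = 7·2199 + 4
11: 15397 = 11·1399 + 8
13: 15397 = 13·1184 + 5
17: 15397 = 17·905 + 12
19: 15397 = 19·810 + 7
23: 15397 = 23·669 + 10
29: 15397 = 29·530 + 27
31: 15397 = 31·496 + 21
37: 15397 = 37·416 + 5
41: 15397 = 41·375 + 22
43: 15397 = 43·358 + 3
47: 15397 = 47·327 + 28
53: 15397 = 53·290 + 27
59: 15397 = 59·260 + 57
61: 15397 = 61·252 + 25
67: 15397 = 67·229 + 54
71: 15397 = 71·216 + 61
73: 15397 = 73·210 + 67
79: 15397 = 79·194 + 71
83: 15397 = 83·185 + 42
89: 15397 = 89·173

89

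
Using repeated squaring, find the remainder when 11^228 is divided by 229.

1

11^1 ≡ 11 (mod 229)
11^2 ≡ 11^2 = 121 ≡ 121 (mod 229)
11^4 ≡ 121^2 = 14641 ≡ 214 (mod 229)
11^8 ≡ 214^2 = 45796 ≡ 225 (mod 229)
11^16 ≡ 225^2 = 50625 ≡ 16 (mod 229)
11^32 ≡ 16^2 = 256 ≡ 27 (mod 229)
11^64 ≡ 27^2 = 729 ≡ 42 (mod 229)
11^128 ≡ 42^2 = 1764 ≡ 161 (mod 229)
228 = 128 + 64 + 32 + 4 in binary powers of 2.
So 11^228 ≡ 161 · 42 · 27 · 214 ≡ 1 (mod 229).
Since the result is 1, base 11 gives no evidence that 229 is composite.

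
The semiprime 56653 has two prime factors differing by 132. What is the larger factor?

313

Since p = q + 132, we have 56653 = q(q + 132), so q² + 132q − 56653 = 0.
Discriminant: 132² + 4·56653 = 17424 + 226612 = 244036; √244036 = 494.
q = (−132 + 494)/2 = 181, and p = q + 132 = 313.
Check: 181 · 313 = 56653.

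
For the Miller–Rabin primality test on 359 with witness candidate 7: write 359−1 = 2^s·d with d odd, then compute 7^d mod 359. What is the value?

359 − 1 = 358 = 2^1 · 179, so d = 179.
7^1 ≡ 7 (mod 359)
7^2 ≡ 7^2 = 49 ≡ 49 (mod 359)
7^4 ≡ 49^2 = 2401 ≡ 247 (mod 359)
7^8 ≡ 247^2 = 61009 ≡ 338 (mod 359)
7^16 ≡ 338^2 = 114244 ≡ 82 (mod 359)
7^32 ≡ 82^2 = 6724 ≡ 262 (mod 359)
7^64 ≡ 262^2 = 68644 ≡ 75 (mod 359)
7^128 ≡ 75^2 = 5625 ≡ 240 (mod 359)
179 = 128 + 32 + 16 + 2 + 1 in binary powers of 2.
So 7^179 ≡ 240 · 262 · 82 · 49 · 7 ≡ 358 (mod 359).
Since 7^d ≡ 358 (mod 359), base 7 does not prove 359 composite.

358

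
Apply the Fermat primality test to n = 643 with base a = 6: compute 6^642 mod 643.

6^1 ≡ 6 (mod 643)
6^2 ≡ 6^2 = 36 ≡ 36 (mod 643)
6^4 ≡ 36^2 = 1296 ≡ 10 (mod 643)
6^8 ≡ 10^2 = 100 ≡ 100 (mod 643)
6^16 ≡ 100^2 = 10000 ≡ 355 (mod 643)
6^32 ≡ 355^2 = 126025 ≡ 640 (mod 643)
6^64 ≡ 640^2 = 409600 ≡ 9 (mod 643)
6^128 ≡ 9^2 = 81 ≡ 81 (mod 643)
6^256 ≡ 81^2 = 6561 ≡ 131 (mod 643)
6^512 ≡ 131^2 = 17161 ≡ 443 (mod 643)
642 = 512 + 128 + 2 in binary powers of 2.
So 6^642 ≡ 443 · 81 · 36 ≡ 1 (mod 643).
Since the result is 1, base 6 gives no evidence that 643 is composite.

1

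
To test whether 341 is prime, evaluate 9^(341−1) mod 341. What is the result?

67

9^1 ≡ 9 (mod 341)
9^2 ≡ 9^2 = 81 ≡ 81 (mod 341)
9^4 ≡ 81^2 = 6561 ≡ 82 (mod 341)
9^8 ≡ 82^2 = 6724 ≡ 245 (mod 341)
9^16 ≡ 245^2 = 60025 ≡ 9 (mod 341)
9^32 ≡ 9^2 = 81 ≡ 81 (mod 341)
9^64 ≡ 81^2 = 6561 ≡ 82 (mod 341)
9^128 ≡ 82^2 = 6724 ≡ 245 (mod 341)
9^256 ≡ 245^2 = 60025 ≡ 9 (mod 341)
340 = 256 + 64 + 16 + 4 in binary powers of 2.
So 9^340 ≡ 9 · 82 · 9 · 82 ≡ 67 (mod 341).
Since 67 ≠ 1, base 9 is a Fermat witness: 341 is composite.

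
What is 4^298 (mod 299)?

165

4^1 ≡ 4 (mod 299)
4^2 ≡ 4^2 = 16 ≡ 16 (mod 299)
4^4 ≡ 16^2 = 256 ≡ 256 (mod 299)
4^8 ≡ 256^2 = 65536 ≡ 55 (mod 299)
4^16 ≡ 55^2 = 3025 ≡ 35 (mod 299)
4^32 ≡ 35^2 = 1225 ≡ 29 (mod 299)
4^64 ≡ 29^2 = 841 ≡ 243 (mod 299)
4^128 ≡ 243^2 = 59049 ≡ 146 (mod 299)
4^256 ≡ 146^2 = 21316 ≡ 87 (mod 299)
298 = 256 + 32 + 8 + 2 in binary powers of 2.
So 4^298 ≡ 87 · 29 · 55 · 16 ≡ 165 (mod 299).
Since 165 ≠ 1, base 4 is a Fermat witness: 299 is composite.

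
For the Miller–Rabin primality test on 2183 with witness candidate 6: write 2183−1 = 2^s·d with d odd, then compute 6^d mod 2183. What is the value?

2183 − 1 = 2182 = 2^1 · 1091, so d = 1091.
6^1 ≡ 6 (mod 2183)
6^2 ≡ 6^2 = 36 ≡ 36 (mod 2183)
6^4 ≡ 36^2 = 1296 ≡ 1296 (mod 2183)
6^8 ≡ 1296^2 = 1679616 ≡ 889 (mod 2183)
6^16 ≡ 889^2 = 790321 ≡ 75 (mod 2183)
6^32 ≡ 75^2 = 5625 ≡ 1259 (mod 2183)
6^64 ≡ 1259^2 = 1585081 ≡ 223 (mod 2183)
6^128 ≡ 223^2 = 49729 ≡ 1703 (mod 2183)
6^256 ≡ 1703^2 = 2900209 ≡ 1185 (mod 2183)
6^512 ≡ 1185^2 = 1404225 ≡ 556 (mod 2183)
6^1024 ≡ 556^2 = 309136 ≡ 1333 (mod 2183)
1091 = 1024 + 64 + 2 + 1 in binary powers of 2.
So 6^1091 ≡ 1333 · 223 · 36 · 6 ≡ 1548 (mod 2183).
Squaring chain: 1548; never reaches −1, so base 6 is a Miller–Rabin witness that 2183 is composite.

1548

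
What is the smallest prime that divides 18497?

53

18497 is odd.
Digit sum 29, not divisible by 3.
Ends in 7: not divisible by 5.
7: 18497 = 7·2642 + 3
11: 18497 = 11·1681 + 6
13: 18497 = 13·1422 + 11
17: 18497 = 17·1088 + 1
19: 18497 = 19·973 + 10
23: 18497 = 23·804 + 5
29: 18497 = 29·637 + 24
31: 18497 = 31·596 + 21
37: 18497 = 37·499 + 34
41: 18497 = 41·451 + 6
43: 18497 = 43·430 + 7
47: 18497 = 47·393 + 26
53: 18497 = 53·349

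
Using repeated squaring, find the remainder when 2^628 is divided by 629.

2^1 ≡ 2 (mod 629)
2^2 ≡ 2^2 = 4 ≡ 4 (mod 629)
2^4 ≡ 4^2 = 16 ≡ 16 (mod 629)
2^8 ≡ 16^2 = 256 ≡ 256 (mod 629)
2^16 ≡ 256^2 = 65536 ≡ 120 (mod 629)
2^32 ≡ 120^2 = 14400 ≡ 562 (mod 629)
2^64 ≡ 562^2 = 315844 ≡ 86 (mod 629)
2^128 ≡ 86^2 = 7396 ≡ 477 (mod 629)
2^256 ≡ 477^2 = 227529 ≡ 460 (mod 629)
2^512 ≡ 460^2 = 211600 ≡ 256 (mod 629)
628 = 512 + 64 + 32 + 16 + 4 in binary powers of 2.
So 2^628 ≡ 256 · 86 · 562 · 120 · 16 ≡ 305 (mod 629).
Since 305 ≠ 1, base 2 is a Fermat witness: 629 is composite.

305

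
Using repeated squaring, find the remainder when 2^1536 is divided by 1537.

2^1 ≡ 2 (mod 1537)
2^2 ≡ 2^2 = 4 ≡ 4 (mod 1537)
2^4 ≡ 4^2 = 16 ≡ 16 (mod 1537)
2^8 ≡ 16^2 = 256 ≡ 256 (mod 1537)
2^16 ≡ 256^2 = 65536 ≡ 982 (mod 1537)
2^32 ≡ 982^2 = 964324 ≡ 625 (mod 1537)
2^64 ≡ 625^2 = 390625 ≡ 227 (mod 1537)
2^128 ≡ 227^2 = 51529 ≡ 808 (mod 1537)
2^256 ≡ 808^2 = 652864 ≡ 1176 (mod 1537)
2^512 ≡ 1176^2 = 1382976 ≡ 1213 (mod 1537)
2^1024 ≡ 1213^2 = 1471369 ≡ 460 (mod 1537)
1536 = 1024 + 512 in binary powers of 2.
So 2^1536 ≡ 460 · 1213 ≡ 49 (mod 1537).
Since 49 ≠ 1, base 2 is a Fermat witness: 1537 is composite.

49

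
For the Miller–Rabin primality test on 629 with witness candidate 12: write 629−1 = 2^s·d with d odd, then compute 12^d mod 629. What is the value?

629 − 1 = 628 = 2^2 · 157, so d = 157.
12^1 ≡ 12 (mod 629)
12^2 ≡ 12^2 = 144 ≡ 144 (mod 629)
12^4 ≡ 144^2 = 20736 ≡ 608 (mod 629)
12^8 ≡ 608^2 = 369664 ≡ 441 (mod 629)
12^16 ≡ 441^2 = 194481 ≡ 120 (mod 629)
12^32 ≡ 120^2 = 14400 ≡ 562 (mod 629)
12^64 ≡ 562^2 = 315844 ≡ 86 (mod 629)
12^128 ≡ 86^2 = 7396 ≡ 477 (mod 629)
157 = 128 + 16 + 8 + 4 + 1 in binary powers of 2.
So 12^157 ≡ 477 · 120 · 441 · 608 · 12 ≡ 201 (mod 629).
Squaring chain: 201 → 145; never reaches −1, so base 12 is a Miller–Rabin witness that 629 is composite.

201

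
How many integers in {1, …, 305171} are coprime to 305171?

289800

Factor: 305171 = 43 · 47 · 151.
φ(305171) = (43−1) · (47−1) · (151−1) = 42 · 46 · 150 = 289800.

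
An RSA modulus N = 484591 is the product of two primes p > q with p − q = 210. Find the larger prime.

Since p = q + 210, we have 484591 = q(q + 210), so q² + 210q − 484591 = 0.
Discriminant: 210² + 4·484591 = 44100 + 1938364 = 1982464; √1982464 = 1408.
q = (−210 + 1408)/2 = 599, and p = q + 210 = 809.
Check: 599 · 809 = 484591.

809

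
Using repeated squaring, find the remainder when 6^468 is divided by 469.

6^1 ≡ 6 (mod 469)
6^2 ≡ 6^2 = 36 ≡ 36 (mod 469)
6^4 ≡ 36^2 = 1296 ≡ 358 (mod 469)
6^8 ≡ 358^2 = 128164 ≡ 127 (mod 469)
6^16 ≡ 127^2 = 16129 ≡ 183 (mod 469)
6^32 ≡ 183^2 = 33489 ≡ 190 (mod 469)
6^64 ≡ 190^2 = 36100 ≡ 456 (mod 469)
6^128 ≡ 456^2 = 207936 ≡ 169 (mod 469)
6^256 ≡ 169^2 = 28561 ≡ 421 (mod 469)
468 = 256 + 128 + 64 + 16 + 4 in binary powers of 2.
So 6^468 ≡ 421 · 169 · 456 · 183 · 358 ≡ 225 (mod 469).
Since 225 ≠ 1, base 6 is a Fermat witness: 469 is composite.

225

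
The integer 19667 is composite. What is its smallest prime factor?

19667 is odd.
Digit sum 29, not divisible by 3.
Ends in 7: not divisible by 5.
7: 19667 = 7·2809 + 4
11: 19667 = 11·1787 + 10
13: 19667 = 13·1512 + 11
17: 19667 = 17·1156 + 15
19: 19667 = 19·1035 + 2
23: 19667 = 23·855 + 2
29: 19667 = 29·678 + 5
31: 19667 = 31·634 + 13
37: 19667 = 37·531 + 20
41: 19667 = 41·479 + 28
43: 19667 = 43·457 + 16
47: 19667 = 47·418 + 21
53: 19667 = 53·371 + 4
59: 19667 = 59·333 + 20
61: 19667 = 61·322 + 25
67: 19667 = 67·293 + 36
71: 19667 = 71·277

71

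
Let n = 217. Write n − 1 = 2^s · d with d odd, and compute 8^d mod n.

64

217 − 1 = 216 = 2^3 · 27, so d = 27.
8^1 ≡ 8 (mod 217)
8^2 ≡ 8^2 = 64 ≡ 64 (mod 217)
8^4 ≡ 64^2 = 4096 ≡ 190 (mod 217)
8^8 ≡ 190^2 = 36100 ≡ 78 (mod 217)
8^16 ≡ 78^2 = 6084 ≡ 8 (mod 217)
27 = 16 + 8 + 2 + 1 in binary powers of 2.
So 8^27 ≡ 8 · 78 · 64 · 8 ≡ 64 (mod 217).
Squaring chain: 64 → 190 → 78; never reaches −1, so base 8 is a Miller–Rabin witness that 217 is composite.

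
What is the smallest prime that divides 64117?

97

64117 is odd.
Digit sum 19, not divisible by 3.
Ends in 7: not divisible by 5.
7: 64117 = 7·9159 + 4
11: 64117 = 11·5828 + 9
13: 64117 = 13·4932 + 1
17: 64117 = 17·3771 + 10
19: 64117 = 19·3374 + 11
23: 64117 = 23·2787 + 16
29: 64117 = 29·2210 + 27
31: 64117 = 31·2068 + 9
37: 64117 = 37·1732 + 33
41: 64117 = 41·1563 + 34
43: 64117 = 43·1491 + 4
47: 64117 = 47·1364 + 9
53: 64117 = 53·1209 + 40
59: 64117 = 59·1086 + 43
61: 64117 = 61·1051 + 6
67: 64117 = 67·956 + 65
71: 64117 = 71·903 + 4
73: 64117 = 73·878 + 23
79: 64117 = 79·811 + 48
83: 64117 = 83·772 + 41
89: 64117 = 89·720 + 37
97: 64117 = 97·661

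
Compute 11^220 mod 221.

11^1 ≡ 11 (mod 221)
11^2 ≡ 11^2 = 121 ≡ 121 (mod 221)
11^4 ≡ 121^2 = 14641 ≡ 55 (mod 221)
11^8 ≡ 55^2 = 3025 ≡ 152 (mod 221)
11^16 ≡ 152^2 = 23104 ≡ 120 (mod 221)
11^32 ≡ 120^2 = 14400 ≡ 35 (mod 221)
11^64 ≡ 35^2 = 1225 ≡ 120 (mod 221)
11^128 ≡ 120^2 = 14400 ≡ 35 (mod 221)
220 = 128 + 64 + 16 + 8 + 4 in binary powers of 2.
So 11^220 ≡ 35 · 120 · 120 · 152 · 55 ≡ 81 (mod 221).
Since 81 ≠ 1, base 11 is a Fermat witness: 221 is composite.

81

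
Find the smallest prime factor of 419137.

29

419137 is odd.
Digit sum 25, not divisible by 3.
Ends in 7: not divisible by 5.
7: 419137 = 7·59876 + 5
11: 419137 = 11·38103 + 4
13: 419137 = 13·32241 + 4
17: 419137 = 17·24655 + 2
19: 419137 = 19·22059 + 16
23: 419137 = 23·18223 + 8
29: 419137 = 29·14453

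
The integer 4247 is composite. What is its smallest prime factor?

4247 is odd.
Digit sum 17, not divisible by 3.
Ends in 7: not divisible by 5.
7: 4247 = 7·606 + 5
11: 4247 = 11·386 + 1
13: 4247 = 13·326 + 9
17: 4247 = 17·249 + 14
19: 4247 = 19·223 + 10
23: 4247 = 23·184 + 15
29: 4247 = 29·146 + 13
31: 4247 = 31·137

31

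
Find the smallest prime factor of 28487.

28487 is odd.
Digit sum 29, not divisible by 3.
Ends in 7: not divisible by 5.
7: 28487 = 7·4069 + 4
11: 28487 = 11·2589 + 8
13: 28487 = 13·2191 + 4
17: 28487 = 17·1675 + 12
19: 28487 = 19·1499 + 6
23: 28487 = 23·1238 + 13
29: 28487 = 29·982 + 9
31: 28487 = 31·918 + 29
37: 28487 = 37·769 + 34
41: 28487 = 41·694 + 33
43: 28487 = 43·662 + 21
47: 28487 = 47·606 + 5
53: 28487 = 53·537 + 26
59: 28487 = 59·482 + 49
61: 28487 = 61·467

61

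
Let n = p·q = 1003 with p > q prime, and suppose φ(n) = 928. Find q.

φ(n) = (p−1)(q−1) = n − (p+q) + 1, so p + q = 1003 − 928 + 1 = 76.
p and q are the roots of t² − 76t + 1003 = 0.
Discriminant: 76² − 4·1003 = 5776 − 4012 = 1764; √1764 = 42.
q = (76 − 42)/2 = 17, p = (76 + 42)/2 = 59.
Check: 17 · 59 = 1003.

17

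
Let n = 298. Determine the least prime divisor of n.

298 is even: 2 divides it.

2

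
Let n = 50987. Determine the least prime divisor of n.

50987 is odd.
Digit sum 29, not divisible by 3.
Ends in 7: not divisible by 5.
7: 50987 = 7·7283 + 6
11: 50987 = 11·4635 + 2
13: 50987 = 13·3922 + 1
17: 50987 = 17·2999 + 4
19: 50987 = 19·2683 + 10
23: 50987 = 23·2216 + 19
29: 50987 = 29·1758 + 5
31: 50987 = 31·1644 + 23
37: 50987 = 37·1378 + 1
41: 50987 = 41·1243 + 24
43: 50987 = 43·1185 + 32
47: 50987 = 47·1084 + 39
53: 50987 = 53·962 + 1
59: 50987 = 59·864 + 11
61: 50987 = 61·835 + 52
67: 50987 = 67·761

67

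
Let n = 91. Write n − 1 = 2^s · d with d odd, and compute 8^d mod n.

91 − 1 = 90 = 2^1 · 45, so d = 45.
8^1 ≡ 8 (mod 91)
8^2 ≡ 8^2 = 64 ≡ 64 (mod 91)
8^4 ≡ 64^2 = 4096 ≡ 1 (mod 91)
8^8 ≡ 1^2 = 1 ≡ 1 (mod 91)
8^16 ≡ 1^2 = 1 ≡ 1 (mod 91)
8^32 ≡ 1^2 = 1 ≡ 1 (mod 91)
45 = 32 + 8 + 4 + 1 in binary powers of 2.
So 8^45 ≡ 1 · 1 · 1 · 8 ≡ 8 (mod 91).
Squaring chain: 8; never reaches −1, so base 8 is a Miller–Rabin witness that 91 is composite.

8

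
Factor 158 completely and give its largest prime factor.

79

158 = 2 · 79
79 is prime.
So 158 = 2 · 79; the largest prime factor is 79.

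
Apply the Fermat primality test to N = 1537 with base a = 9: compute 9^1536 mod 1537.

982

9^1 ≡ 9 (mod 1537)
9^2 ≡ 9^2 = 81 ≡ 81 (mod 1537)
9^4 ≡ 81^2 = 6561 ≡ 413 (mod 1537)
9^8 ≡ 413^2 = 170569 ≡ 1499 (mod 1537)
9^16 ≡ 1499^2 = 2247001 ≡ 1444 (mod 1537)
9^32 ≡ 1444^2 = 2085136 ≡ 964 (mod 1537)
9^64 ≡ 964^2 = 929296 ≡ 948 (mod 1537)
9^128 ≡ 948^2 = 898704 ≡ 1096 (mod 1537)
9^256 ≡ 1096^2 = 1201216 ≡ 819 (mod 1537)
9^512 ≡ 819^2 = 670761 ≡ 629 (mod 1537)
9^1024 ≡ 629^2 = 395641 ≡ 632 (mod 1537)
1536 = 1024 + 512 in binary powers of 2.
So 9^1536 ≡ 632 · 629 ≡ 982 (mod 1537).
Since 982 ≠ 1, base 9 is a Fermat witness: 1537 is composite.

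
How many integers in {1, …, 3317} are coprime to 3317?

3180

Factor: 3317 = 31 · 107.
φ(3317) = (31−1) · (107−1) = 30 · 106 = 3180.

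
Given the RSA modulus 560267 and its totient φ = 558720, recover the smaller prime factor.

φ(n) = (p−1)(q−1) = n − (p+q) + 1, so p + q = 560267 − 558720 + 1 = 1548.
p and q are the roots of t² − 1548t + 560267 = 0.
Discriminant: 1548² − 4·560267 = 2396304 − 2241068 = 155236; √155236 = 394.
q = (1548 − 394)/2 = 577, p = (1548 + 394)/2 = 971.
Check: 577 · 971 = 560267.

577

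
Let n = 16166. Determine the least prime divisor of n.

16166 is even: 2 divides it.

2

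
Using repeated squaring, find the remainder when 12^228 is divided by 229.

1

12^1 ≡ 12 (mod 229)
12^2 ≡ 12^2 = 144 ≡ 144 (mod 229)
12^4 ≡ 144^2 = 20736 ≡ 126 (mod 229)
12^8 ≡ 126^2 = 15876 ≡ 75 (mod 229)
12^16 ≡ 75^2 = 5625 ≡ 129 (mod 229)
12^32 ≡ 129^2 = 16641 ≡ 153 (mod 229)
12^64 ≡ 153^2 = 23409 ≡ 51 (mod 229)
12^128 ≡ 51^2 = 2601 ≡ 82 (mod 229)
228 = 128 + 64 + 32 + 4 in binary powers of 2.
So 12^228 ≡ 82 · 51 · 153 · 126 ≡ 1 (mod 229).
Since the result is 1, base 12 gives no evidence that 229 is composite.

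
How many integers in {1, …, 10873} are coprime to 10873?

Factor: 10873 = 83 · 131.
φ(10873) = (83−1) · (131−1) = 82 · 130 = 10660.

10660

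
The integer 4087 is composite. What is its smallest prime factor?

61

4087 is odd.
Digit sum 19, not divisible by 3.
Ends in 7: not divisible by 5.
7: 4087 = 7·583 + 6
11: 4087 = 11·371 + 6
13: 4087 = 13·314 + 5
17: 4087 = 17·240 + 7
19: 4087 = 19·215 + 2
23: 4087 = 23·177 + 16
29: 4087 = 29·140 + 27
31: 4087 = 31·131 + 26
37: 4087 = 37·110 + 17
41: 4087 = 41·99 + 28
43: 4087 = 43·95 + 2
47: 4087 = 47·86 + 45
53: 4087 = 53·77 + 6
59: 4087 = 59·69 + 16
61: 4087 = 61·67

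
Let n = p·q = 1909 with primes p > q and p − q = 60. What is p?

83

Since p = q + 60, we have 1909 = q(q + 60), so q² + 60q − 1909 = 0.
Discriminant: 60² + 4·1909 = 3600 + 7636 = 11236; √11236 = 106.
q = (−60 + 106)/2 = 23, and p = q + 60 = 83.
Check: 23 · 83 = 1909.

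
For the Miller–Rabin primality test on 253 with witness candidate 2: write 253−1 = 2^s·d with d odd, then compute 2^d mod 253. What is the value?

118

253 − 1 = 252 = 2^2 · 63, so d = 63.
2^1 ≡ 2 (mod 253)
2^2 ≡ 2^2 = 4 ≡ 4 (mod 253)
2^4 ≡ 4^2 = 16 ≡ 16 (mod 253)
2^8 ≡ 16^2 = 256 ≡ 3 (mod 253)
2^16 ≡ 3^2 = 9 ≡ 9 (mod 253)
2^32 ≡ 9^2 = 81 ≡ 81 (mod 253)
63 = 32 + 16 + 8 + 4 + 2 + 1 in binary powers of 2.
So 2^63 ≡ 81 · 9 · 3 · 16 · 4 · 2 ≡ 118 (mod 253).
Squaring chain: 118 → 9; never reaches −1, so base 2 is a Miller–Rabin witness that 253 is composite.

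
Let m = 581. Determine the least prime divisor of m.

581 is odd.
Digit sum 14, not divisible by 3.
Ends in 1: not divisible by 5.
7: 581 = 7·83

7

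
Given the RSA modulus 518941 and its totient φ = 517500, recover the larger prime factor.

751

φ(n) = (p−1)(q−1) = n − (p+q) + 1, so p + q = 518941 − 517500 + 1 = 1442.
p and q are the roots of t² − 1442t + 518941 = 0.
Discriminant: 1442² − 4·518941 = 2079364 − 2075764 = 3600; √3600 = 60.
q = (1442 − 60)/2 = 691, p = (1442 + 60)/2 = 751.
Check: 691 · 751 = 518941.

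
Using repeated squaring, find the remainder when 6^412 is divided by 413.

6^1 ≡ 6 (mod 413)
6^2 ≡ 6^2 = 36 ≡ 36 (mod 413)
6^4 ≡ 36^2 = 1296 ≡ 57 (mod 413)
6^8 ≡ 57^2 = 3249 ≡ 358 (mod 413)
6^16 ≡ 358^2 = 128164 ≡ 134 (mod 413)
6^32 ≡ 134^2 = 17956 ≡ 197 (mod 413)
6^64 ≡ 197^2 = 38809 ≡ 400 (mod 413)
6^128 ≡ 400^2 = 160000 ≡ 169 (mod 413)
6^256 ≡ 169^2 = 28561 ≡ 64 (mod 413)
412 = 256 + 128 + 16 + 8 + 4 in binary powers of 2.
So 6^412 ≡ 64 · 169 · 134 · 358 · 57 ≡ 400 (mod 413).
Since 400 ≠ 1, base 6 is a Fermat witness: 413 is composite.

400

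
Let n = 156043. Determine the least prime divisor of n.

156043 is odd.
Digit sum 19, not divisible by 3.
Ends in 3: not divisible by 5.
7: 156043 = 7·22291 + 6
11: 156043 = 11·14185 + 8
13: 156043 = 13·12003 + 4
17: 156043 = 17·9179

17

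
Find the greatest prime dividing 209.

19

209 = 11 · 19
19 is prime.
So 209 = 11 · 19; the largest prime factor is 19.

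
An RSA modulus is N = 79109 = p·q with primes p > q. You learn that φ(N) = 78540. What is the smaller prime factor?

φ(n) = (p−1)(q−1) = n − (p+q) + 1, so p + q = 79109 − 78540 + 1 = 570.
p and q are the roots of t² − 570t + 79109 = 0.
Discriminant: 570² − 4·79109 = 324900 − 316436 = 8464; √8464 = 92.
q = (570 − 92)/2 = 239, p = (570 + 92)/2 = 331.
Check: 239 · 331 = 79109.

239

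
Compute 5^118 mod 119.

2

5^1 ≡ 5 (mod 119)
5^2 ≡ 5^2 = 25 ≡ 25 (mod 119)
5^4 ≡ 25^2 = 625 ≡ 30 (mod 119)
5^8 ≡ 30^2 = 900 ≡ 67 (mod 119)
5^16 ≡ 67^2 = 4489 ≡ 86 (mod 119)
5^32 ≡ 86^2 = 7396 ≡ 18 (mod 119)
5^64 ≡ 18^2 = 324 ≡ 86 (mod 119)
118 = 64 + 32 + 16 + 4 + 2 in binary powers of 2.
So 5^118 ≡ 86 · 18 · 86 · 30 · 25 ≡ 2 (mod 119).
Since 2 ≠ 1, base 5 is a Fermat witness: 119 is composite.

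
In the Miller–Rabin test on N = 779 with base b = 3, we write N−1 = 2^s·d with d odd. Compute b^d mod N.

779 − 1 = 778 = 2^1 · 389, so d = 389.
3^1 ≡ 3 (mod 779)
3^2 ≡ 3^2 = 9 ≡ 9 (mod 779)
3^4 ≡ 9^2 = 81 ≡ 81 (mod 779)
3^8 ≡ 81^2 = 6561 ≡ 329 (mod 779)
3^16 ≡ 329^2 = 108241 ≡ 739 (mod 779)
3^32 ≡ 739^2 = 546121 ≡ 42 (mod 779)
3^64 ≡ 42^2 = 1764 ≡ 206 (mod 779)
3^128 ≡ 206^2 = 42436 ≡ 370 (mod 779)
3^256 ≡ 370^2 = 136900 ≡ 575 (mod 779)
389 = 256 + 128 + 4 + 1 in binary powers of 2.
So 3^389 ≡ 575 · 370 · 81 · 3 ≡ 694 (mod 779).
Squaring chain: 694; never reaches −1, so base 3 is a Miller–Rabin witness that 779 is composite.

694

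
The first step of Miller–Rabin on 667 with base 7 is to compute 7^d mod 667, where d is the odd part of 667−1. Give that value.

667 − 1 = 666 = 2^1 · 333, so d = 333.
7^1 ≡ 7 (mod 667)
7^2 ≡ 7^2 = 49 ≡ 49 (mod 667)
7^4 ≡ 49^2 = 2401 ≡ 400 (mod 667)
7^8 ≡ 400^2 = 160000 ≡ 587 (mod 667)
7^16 ≡ 587^2 = 344569 ≡ 397 (mod 667)
7^32 ≡ 397^2 = 157609 ≡ 197 (mod 667)
7^64 ≡ 197^2 = 38809 ≡ 123 (mod 667)
7^128 ≡ 123^2 = 15129 ≡ 455 (mod 667)
7^256 ≡ 455^2 = 207025 ≡ 255 (mod 667)
333 = 256 + 64 + 8 + 4 + 1 in binary powers of 2.
So 7^333 ≡ 255 · 123 · 587 · 400 · 7 ≡ 458 (mod 667).
Squaring chain: 458; never reaches −1, so base 7 is a Miller–Rabin witness that 667 is composite.

458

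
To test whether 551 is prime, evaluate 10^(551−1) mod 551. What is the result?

237

10^1 ≡ 10 (mod 551)
10^2 ≡ 10^2 = 100 ≡ 100 (mod 551)
10^4 ≡ 100^2 = 10000 ≡ 82 (mod 551)
10^8 ≡ 82^2 = 6724 ≡ 112 (mod 551)
10^16 ≡ 112^2 = 12544 ≡ 422 (mod 551)
10^32 ≡ 422^2 = 178084 ≡ 111 (mod 551)
10^64 ≡ 111^2 = 12321 ≡ 199 (mod 551)
10^128 ≡ 199^2 = 39601 ≡ 480 (mod 551)
10^256 ≡ 480^2 = 230400 ≡ 82 (mod 551)
10^512 ≡ 82^2 = 6724 ≡ 112 (mod 551)
550 = 512 + 32 + 4 + 2 in binary powers of 2.
So 10^550 ≡ 112 · 111 · 82 · 100 ≡ 237 (mod 551).
Since 237 ≠ 1, base 10 is a Fermat witness: 551 is composite.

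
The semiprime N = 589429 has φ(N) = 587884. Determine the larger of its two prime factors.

φ(n) = (p−1)(q−1) = n − (p+q) + 1, so p + q = 589429 − 587884 + 1 = 1546.
p and q are the roots of t² − 1546t + 589429 = 0.
Discriminant: 1546² − 4·589429 = 2390116 − 2357716 = 32400; √32400 = 180.
q = (1546 − 180)/2 = 683, p = (1546 + 180)/2 = 863.
Check: 683 · 863 = 589429.

863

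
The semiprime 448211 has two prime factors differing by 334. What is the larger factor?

857

Since p = q + 334, we have 448211 = q(q + 334), so q² + 334q − 448211 = 0.
Discriminant: 334² + 4·448211 = 111556 + 1792844 = 1904400; √1904400 = 1380.
q = (−334 + 1380)/2 = 523, and p = q + 334 = 857.
Check: 523 · 857 = 448211.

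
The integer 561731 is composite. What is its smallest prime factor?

561731 is odd.
Digit sum 23, not divisible by 3.
Ends in 1: not divisible by 5.
7: 561731 = 7·80247 + 2
11: 561731 = 11·51066 + 5
13: 561731 = 13·43210 + 1
17: 561731 = 17·33043

17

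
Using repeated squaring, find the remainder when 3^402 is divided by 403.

3^1 ≡ 3 (mod 403)
3^2 ≡ 3^2 = 9 ≡ 9 (mod 403)
3^4 ≡ 9^2 = 81 ≡ 81 (mod 403)
3^8 ≡ 81^2 = 6561 ≡ 113 (mod 403)
3^16 ≡ 113^2 = 12769 ≡ 276 (mod 403)
3^32 ≡ 276^2 = 76176 ≡ 9 (mod 403)
3^64 ≡ 9^2 = 81 ≡ 81 (mod 403)
3^128 ≡ 81^2 = 6561 ≡ 113 (mod 403)
3^256 ≡ 113^2 = 12769 ≡ 276 (mod 403)
402 = 256 + 128 + 16 + 2 in binary powers of 2.
So 3^402 ≡ 276 · 113 · 276 · 9 ≡ 287 (mod 403).
Since 287 ≠ 1, base 3 is a Fermat witness: 403 is composite.

287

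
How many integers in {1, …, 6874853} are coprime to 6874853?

6766848

Factor: 6874853 = 179 · 193 · 199.
φ(6874853) = (179−1) · (193−1) · (199−1) = 178 · 192 · 198 = 6766848.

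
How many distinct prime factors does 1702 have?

1702 = 2 · 851
851 = 23 · 37
1702 = 2 · 23 · 37, which has 3 distinct prime factors.

3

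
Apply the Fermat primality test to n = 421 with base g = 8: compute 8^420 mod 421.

8^1 ≡ 8 (mod 421)
8^2 ≡ 8^2 = 64 ≡ 64 (mod 421)
8^4 ≡ 64^2 = 4096 ≡ 307 (mod 421)
8^8 ≡ 307^2 = 94249 ≡ 366 (mod 421)
8^16 ≡ 366^2 = 133956 ≡ 78 (mod 421)
8^32 ≡ 78^2 = 6084 ≡ 190 (mod 421)
8^64 ≡ 190^2 = 36100 ≡ 315 (mod 421)
8^128 ≡ 315^2 = 99225 ≡ 290 (mod 421)
8^256 ≡ 290^2 = 84100 ≡ 321 (mod 421)
420 = 256 + 128 + 32 + 4 in binary powers of 2.
So 8^420 ≡ 321 · 290 · 190 · 307 ≡ 1 (mod 421).
Since the result is 1, base 8 gives no evidence that 421 is composite.

1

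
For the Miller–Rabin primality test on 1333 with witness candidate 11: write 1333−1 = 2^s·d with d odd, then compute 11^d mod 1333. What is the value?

494

1333 − 1 = 1332 = 2^2 · 333, so d = 333.
11^1 ≡ 11 (mod 1333)
11^2 ≡ 11^2 = 121 ≡ 121 (mod 1333)
11^4 ≡ 121^2 = 14641 ≡ 1311 (mod 1333)
11^8 ≡ 1311^2 = 1718721 ≡ 484 (mod 1333)
11^16 ≡ 484^2 = 234256 ≡ 981 (mod 1333)
11^32 ≡ 981^2 = 962361 ≡ 1268 (mod 1333)
11^64 ≡ 1268^2 = 1607824 ≡ 226 (mod 1333)
11^128 ≡ 226^2 = 51076 ≡ 422 (mod 1333)
11^256 ≡ 422^2 = 178084 ≡ 795 (mod 1333)
333 = 256 + 64 + 8 + 4 + 1 in binary powers of 2.
So 11^333 ≡ 795 · 226 · 484 · 1311 · 11 ≡ 494 (mod 1333).
Squaring chain: 494 → 97; never reaches −1, so base 11 is a Miller–Rabin witness that 1333 is composite.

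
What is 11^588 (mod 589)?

11^1 ≡ 11 (mod 589)
11^2 ≡ 11^2 = 121 ≡ 121 (mod 589)
11^4 ≡ 121^2 = 14641 ≡ 505 (mod 589)
11^8 ≡ 505^2 = 255025 ≡ 577 (mod 589)
11^16 ≡ 577^2 = 332929 ≡ 144 (mod 589)
11^32 ≡ 144^2 = 20736 ≡ 121 (mod 589)
11^64 ≡ 121^2 = 14641 ≡ 505 (mod 589)
11^128 ≡ 505^2 = 255025 ≡ 577 (mod 589)
11^256 ≡ 577^2 = 332929 ≡ 144 (mod 589)
11^512 ≡ 144^2 = 20736 ≡ 121 (mod 589)
588 = 512 + 64 + 8 + 4 in binary powers of 2.
So 11^588 ≡ 121 · 505 · 577 · 505 ≡ 343 (mod 589).
Since 343 ≠ 1, base 11 is a Fermat witness: 589 is composite.

343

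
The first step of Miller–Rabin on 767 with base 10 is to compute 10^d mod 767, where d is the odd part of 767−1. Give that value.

758

767 − 1 = 766 = 2^1 · 383, so d = 383.
10^1 ≡ 10 (mod 767)
10^2 ≡ 10^2 = 100 ≡ 100 (mod 767)
10^4 ≡ 100^2 = 10000 ≡ 29 (mod 767)
10^8 ≡ 29^2 = 841 ≡ 74 (mod 767)
10^16 ≡ 74^2 = 5476 ≡ 107 (mod 767)
10^32 ≡ 107^2 = 11449 ≡ 711 (mod 767)
10^64 ≡ 711^2 = 505521 ≡ 68 (mod 767)
10^128 ≡ 68^2 = 4624 ≡ 22 (mod 767)
10^256 ≡ 22^2 = 484 ≡ 484 (mod 767)
383 = 256 + 64 + 32 + 16 + 8 + 4 + 2 + 1 in binary powers of 2.
So 10^383 ≡ 484 · 68 · 711 · 107 · 74 · 29 · 100 · 10 ≡ 758 (mod 767).
Squaring chain: 758; never reaches −1, so base 10 is a Miller–Rabin witness that 767 is composite.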